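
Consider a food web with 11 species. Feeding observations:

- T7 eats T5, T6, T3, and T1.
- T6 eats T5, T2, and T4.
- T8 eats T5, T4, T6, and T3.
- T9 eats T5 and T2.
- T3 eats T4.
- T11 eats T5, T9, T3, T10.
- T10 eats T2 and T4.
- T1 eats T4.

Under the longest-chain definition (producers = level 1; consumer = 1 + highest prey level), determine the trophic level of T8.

Trophic level 3

T4 is a producer → level 1.
T3 eats T4 → level 2.
T8 eats T3 (level 2); other prey at levels: T5 1, T4 1, T6 2 → level 3.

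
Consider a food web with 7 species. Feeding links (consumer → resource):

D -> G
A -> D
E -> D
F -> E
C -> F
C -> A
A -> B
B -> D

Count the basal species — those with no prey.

1

Basal species (no prey listed): G.
Count: 1.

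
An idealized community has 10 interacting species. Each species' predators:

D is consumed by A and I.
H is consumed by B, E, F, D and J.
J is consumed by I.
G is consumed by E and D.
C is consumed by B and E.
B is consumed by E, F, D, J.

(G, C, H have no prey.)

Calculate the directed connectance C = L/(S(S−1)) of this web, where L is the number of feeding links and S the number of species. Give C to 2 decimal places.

The web has S = 10 species and L = 16 feeding links.
C = L / (S(S−1)) = 16 / 90 = 0.1778 ≈ 0.18.

C = 0.18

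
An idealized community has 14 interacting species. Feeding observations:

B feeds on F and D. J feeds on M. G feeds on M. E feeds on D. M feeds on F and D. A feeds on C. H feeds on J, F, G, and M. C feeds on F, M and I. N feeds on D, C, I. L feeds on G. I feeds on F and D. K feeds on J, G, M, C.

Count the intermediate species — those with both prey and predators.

Intermediate species (has both prey and predators): I, M, C, G, J.
Count: 5.

5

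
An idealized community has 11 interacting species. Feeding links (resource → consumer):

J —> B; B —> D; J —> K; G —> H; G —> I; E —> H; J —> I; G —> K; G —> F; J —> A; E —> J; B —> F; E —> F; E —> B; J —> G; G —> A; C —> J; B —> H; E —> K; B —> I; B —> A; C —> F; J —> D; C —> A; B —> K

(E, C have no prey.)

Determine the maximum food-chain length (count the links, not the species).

3 links

One longest chain: E → J → G → A.
It has 4 species and 3 links.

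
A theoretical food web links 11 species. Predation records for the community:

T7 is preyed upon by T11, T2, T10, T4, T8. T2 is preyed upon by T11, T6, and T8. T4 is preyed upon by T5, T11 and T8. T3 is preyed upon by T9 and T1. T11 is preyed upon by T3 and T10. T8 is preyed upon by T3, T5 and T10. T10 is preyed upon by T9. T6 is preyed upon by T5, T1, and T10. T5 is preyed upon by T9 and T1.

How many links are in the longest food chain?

4 links

One longest chain: T7 → T2 → T8 → T5 → T1.
It has 5 species and 4 links.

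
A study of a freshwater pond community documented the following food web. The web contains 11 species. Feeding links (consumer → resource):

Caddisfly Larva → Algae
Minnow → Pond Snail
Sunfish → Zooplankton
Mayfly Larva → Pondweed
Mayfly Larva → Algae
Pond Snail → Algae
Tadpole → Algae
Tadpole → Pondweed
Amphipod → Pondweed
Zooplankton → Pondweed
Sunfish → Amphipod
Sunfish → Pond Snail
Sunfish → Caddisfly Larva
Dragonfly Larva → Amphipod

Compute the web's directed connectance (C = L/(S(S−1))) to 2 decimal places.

The web has S = 11 species and L = 14 feeding links.
C = L / (S(S−1)) = 14 / 110 = 0.1273 ≈ 0.13.

C = 0.13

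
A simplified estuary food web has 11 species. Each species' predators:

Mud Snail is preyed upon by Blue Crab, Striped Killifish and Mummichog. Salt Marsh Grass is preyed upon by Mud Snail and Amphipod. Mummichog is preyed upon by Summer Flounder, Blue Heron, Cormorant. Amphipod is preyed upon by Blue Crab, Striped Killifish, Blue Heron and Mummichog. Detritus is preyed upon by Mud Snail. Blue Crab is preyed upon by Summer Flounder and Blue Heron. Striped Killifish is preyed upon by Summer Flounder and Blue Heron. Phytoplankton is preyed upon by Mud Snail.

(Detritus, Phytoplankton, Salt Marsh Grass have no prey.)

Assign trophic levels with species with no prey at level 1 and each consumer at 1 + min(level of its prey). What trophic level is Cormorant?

Detritus has no prey (basal) → level 1.
Mud Snail eats Detritus → level 2.
Mummichog eats Mud Snail → level 3.
Cormorant eats Mummichog → level 4.
No prey of Cormorant is below level 3, so 4 is the minimum.

Trophic level 4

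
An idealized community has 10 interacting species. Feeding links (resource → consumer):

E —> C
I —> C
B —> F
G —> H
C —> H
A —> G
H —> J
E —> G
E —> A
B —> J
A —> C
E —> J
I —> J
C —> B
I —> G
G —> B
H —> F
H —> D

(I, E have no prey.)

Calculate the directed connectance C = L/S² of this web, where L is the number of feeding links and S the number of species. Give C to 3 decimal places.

C = 0.180

The web has S = 10 species and L = 18 feeding links.
C = L / S² = 18 / 100 = 0.1800 ≈ 0.180.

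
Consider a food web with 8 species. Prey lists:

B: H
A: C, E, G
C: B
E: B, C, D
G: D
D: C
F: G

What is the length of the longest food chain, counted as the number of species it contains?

6 species

One longest chain: H → B → C → D → G → F.
It has 6 species and 5 links.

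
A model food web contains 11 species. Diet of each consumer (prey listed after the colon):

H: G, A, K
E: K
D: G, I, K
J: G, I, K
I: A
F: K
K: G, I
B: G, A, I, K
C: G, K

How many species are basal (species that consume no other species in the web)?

2

Basal species (no prey listed): G, A.
Count: 2.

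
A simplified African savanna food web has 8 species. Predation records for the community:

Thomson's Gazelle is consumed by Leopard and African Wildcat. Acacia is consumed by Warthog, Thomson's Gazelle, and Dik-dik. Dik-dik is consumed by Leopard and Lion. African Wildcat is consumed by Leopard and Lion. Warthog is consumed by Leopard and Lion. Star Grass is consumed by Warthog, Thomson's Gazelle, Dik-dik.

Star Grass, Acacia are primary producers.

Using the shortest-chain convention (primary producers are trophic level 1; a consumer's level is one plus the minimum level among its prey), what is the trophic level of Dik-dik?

Star Grass is a producer → level 1.
Dik-dik eats Star Grass → level 2.

Trophic level 2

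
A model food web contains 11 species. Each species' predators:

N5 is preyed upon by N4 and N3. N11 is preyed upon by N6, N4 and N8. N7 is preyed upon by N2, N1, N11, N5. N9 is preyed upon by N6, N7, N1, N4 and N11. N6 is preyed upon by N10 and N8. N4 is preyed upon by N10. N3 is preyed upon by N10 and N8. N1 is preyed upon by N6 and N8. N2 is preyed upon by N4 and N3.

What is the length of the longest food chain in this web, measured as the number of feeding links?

One longest chain: N9 → N7 → N5 → N3 → N8.
It has 5 species and 4 links.

4 links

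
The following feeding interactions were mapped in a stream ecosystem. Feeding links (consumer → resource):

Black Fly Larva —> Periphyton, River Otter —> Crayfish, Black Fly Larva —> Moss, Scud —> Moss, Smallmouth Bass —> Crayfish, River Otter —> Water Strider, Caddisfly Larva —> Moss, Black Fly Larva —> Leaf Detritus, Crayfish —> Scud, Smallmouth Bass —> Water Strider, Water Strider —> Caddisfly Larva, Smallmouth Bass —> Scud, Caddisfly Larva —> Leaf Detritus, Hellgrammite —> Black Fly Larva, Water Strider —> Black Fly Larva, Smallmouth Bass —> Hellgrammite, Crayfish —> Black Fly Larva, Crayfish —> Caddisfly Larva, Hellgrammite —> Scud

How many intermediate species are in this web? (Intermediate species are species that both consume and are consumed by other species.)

Intermediate species (has both prey and predators): Scud, Caddisfly Larva, Black Fly Larva, Hellgrammite, Water Strider, Crayfish.
Count: 6.

6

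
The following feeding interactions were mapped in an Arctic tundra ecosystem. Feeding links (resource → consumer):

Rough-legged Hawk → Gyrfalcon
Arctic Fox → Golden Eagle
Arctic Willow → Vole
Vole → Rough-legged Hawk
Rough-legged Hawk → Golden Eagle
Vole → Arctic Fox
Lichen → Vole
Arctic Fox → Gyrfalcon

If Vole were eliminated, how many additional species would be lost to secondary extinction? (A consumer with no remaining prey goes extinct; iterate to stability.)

Remove Vole.
Round 1: Arctic Fox (all prey gone), Rough-legged Hawk (all prey gone) → extinct.
Round 2: Gyrfalcon (all prey gone), Golden Eagle (all prey gone) → extinct.
No further losses. Total secondary extinctions: 4.

4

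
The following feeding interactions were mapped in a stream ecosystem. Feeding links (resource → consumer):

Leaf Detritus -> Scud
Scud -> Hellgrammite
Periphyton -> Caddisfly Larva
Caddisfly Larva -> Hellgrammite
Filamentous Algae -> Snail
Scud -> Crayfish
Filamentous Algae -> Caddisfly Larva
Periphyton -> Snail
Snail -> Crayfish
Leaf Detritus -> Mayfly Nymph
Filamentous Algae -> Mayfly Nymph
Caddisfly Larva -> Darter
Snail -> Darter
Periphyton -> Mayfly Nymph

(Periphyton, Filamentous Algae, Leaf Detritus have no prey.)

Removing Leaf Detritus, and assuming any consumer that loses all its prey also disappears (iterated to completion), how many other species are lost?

1

Remove Leaf Detritus.
Round 1: Scud (all prey gone) → extinct.
No further losses. Total secondary extinctions: 1.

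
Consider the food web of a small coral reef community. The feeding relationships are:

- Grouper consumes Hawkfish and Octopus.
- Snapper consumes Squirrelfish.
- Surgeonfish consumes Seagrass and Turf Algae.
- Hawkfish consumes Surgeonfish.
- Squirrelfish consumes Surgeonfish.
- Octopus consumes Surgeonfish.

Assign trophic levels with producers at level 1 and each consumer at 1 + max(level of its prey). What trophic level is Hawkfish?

Trophic level 3

Turf Algae is a producer → level 1.
Surgeonfish eats Turf Algae (level 1); other prey at levels: Seagrass 1 → level 2.
Hawkfish eats Surgeonfish → level 3.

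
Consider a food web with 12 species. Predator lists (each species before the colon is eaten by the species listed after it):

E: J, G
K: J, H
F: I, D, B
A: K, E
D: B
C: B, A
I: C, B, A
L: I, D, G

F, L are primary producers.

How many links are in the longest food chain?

5 links

One longest chain: F → I → C → A → E → J.
It has 6 species and 5 links.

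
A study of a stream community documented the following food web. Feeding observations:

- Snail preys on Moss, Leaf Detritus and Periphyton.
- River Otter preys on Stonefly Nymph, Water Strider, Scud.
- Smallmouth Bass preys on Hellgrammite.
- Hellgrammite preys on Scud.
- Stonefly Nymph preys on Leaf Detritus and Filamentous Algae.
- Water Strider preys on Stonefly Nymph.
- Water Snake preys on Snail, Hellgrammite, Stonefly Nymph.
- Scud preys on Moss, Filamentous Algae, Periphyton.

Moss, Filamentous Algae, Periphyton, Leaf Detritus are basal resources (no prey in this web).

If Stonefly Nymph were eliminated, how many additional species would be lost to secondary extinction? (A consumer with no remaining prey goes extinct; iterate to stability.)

Remove Stonefly Nymph.
Round 1: Water Strider (all prey gone) → extinct.
No further losses. Total secondary extinctions: 1.

1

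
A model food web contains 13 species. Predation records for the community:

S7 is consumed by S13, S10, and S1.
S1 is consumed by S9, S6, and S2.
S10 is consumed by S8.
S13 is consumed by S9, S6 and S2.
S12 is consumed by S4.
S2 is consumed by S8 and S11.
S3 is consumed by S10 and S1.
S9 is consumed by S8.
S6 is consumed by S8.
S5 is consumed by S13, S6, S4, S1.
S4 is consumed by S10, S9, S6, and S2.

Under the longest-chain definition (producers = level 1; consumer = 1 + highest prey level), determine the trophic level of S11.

Trophic level 4

S7 is a producer → level 1.
S13 eats S7 (level 1); other prey at levels: S5 1 → level 2.
S2 eats S13 (level 2); other prey at levels: S1 2, S4 2 → level 3.
S11 eats S2 → level 4.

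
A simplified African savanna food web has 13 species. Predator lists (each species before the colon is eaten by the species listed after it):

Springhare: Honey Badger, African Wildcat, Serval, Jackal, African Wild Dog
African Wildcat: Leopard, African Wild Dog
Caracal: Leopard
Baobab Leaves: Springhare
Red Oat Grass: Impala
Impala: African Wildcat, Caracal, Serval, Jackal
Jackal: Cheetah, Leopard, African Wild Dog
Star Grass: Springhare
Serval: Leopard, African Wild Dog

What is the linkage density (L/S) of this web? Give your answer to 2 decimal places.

There are L = 20 links among S = 13 species.
L/S = 20/13 = 1.5385 ≈ 1.54.

L/S = 1.54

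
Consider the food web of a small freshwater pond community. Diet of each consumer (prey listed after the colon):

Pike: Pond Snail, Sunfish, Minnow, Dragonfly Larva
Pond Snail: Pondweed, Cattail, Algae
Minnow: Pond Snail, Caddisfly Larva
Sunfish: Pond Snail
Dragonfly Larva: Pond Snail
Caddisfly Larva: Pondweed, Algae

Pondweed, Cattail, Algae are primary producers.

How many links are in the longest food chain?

3 links

One longest chain: Pondweed → Pond Snail → Sunfish → Pike.
It has 4 species and 3 links.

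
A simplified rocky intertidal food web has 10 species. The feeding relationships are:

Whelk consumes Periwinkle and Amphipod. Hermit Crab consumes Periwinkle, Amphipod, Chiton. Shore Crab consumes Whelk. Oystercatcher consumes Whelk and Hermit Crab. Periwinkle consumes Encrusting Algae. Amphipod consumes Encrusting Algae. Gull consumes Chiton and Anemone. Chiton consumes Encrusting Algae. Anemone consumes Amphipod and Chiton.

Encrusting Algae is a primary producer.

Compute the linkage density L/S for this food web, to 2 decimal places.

L/S = 1.50

There are L = 15 links among S = 10 species.
L/S = 15/10 = 1.5000 ≈ 1.50.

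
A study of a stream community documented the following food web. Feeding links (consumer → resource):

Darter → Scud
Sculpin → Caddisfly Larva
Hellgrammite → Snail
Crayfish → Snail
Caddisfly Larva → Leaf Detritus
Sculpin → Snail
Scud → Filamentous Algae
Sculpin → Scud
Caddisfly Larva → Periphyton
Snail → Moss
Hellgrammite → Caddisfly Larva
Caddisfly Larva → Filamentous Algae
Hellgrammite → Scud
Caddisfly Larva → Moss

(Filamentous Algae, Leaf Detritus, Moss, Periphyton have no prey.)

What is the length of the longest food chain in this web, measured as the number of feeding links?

2 links

One longest chain: Filamentous Algae → Scud → Darter.
It has 3 species and 2 links.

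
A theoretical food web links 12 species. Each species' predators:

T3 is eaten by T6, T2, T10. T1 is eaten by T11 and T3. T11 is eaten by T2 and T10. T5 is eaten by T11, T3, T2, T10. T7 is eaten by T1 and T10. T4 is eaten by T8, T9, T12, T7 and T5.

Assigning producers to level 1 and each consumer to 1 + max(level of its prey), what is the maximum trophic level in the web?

Producers (level 1): T4.
T4 → T7 → T1 → T3 → T6 gives T6 level 5.
No species has a prey at level 5, so no species reaches level 6.

5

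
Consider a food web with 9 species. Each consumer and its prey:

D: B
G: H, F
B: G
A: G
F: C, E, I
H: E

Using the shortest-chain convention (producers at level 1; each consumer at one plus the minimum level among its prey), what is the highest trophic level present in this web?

5

Producers (level 1): C, E, I.
Following each consumer down to its lowest-level prey: E → H → G → B → D (levels 1 through 5).
All prey of D (B 4) are at level 4 or above, so D is at level 1 + 4 = 5.
Every consumer has at least one prey at level 4 or below, so none exceeds level 5.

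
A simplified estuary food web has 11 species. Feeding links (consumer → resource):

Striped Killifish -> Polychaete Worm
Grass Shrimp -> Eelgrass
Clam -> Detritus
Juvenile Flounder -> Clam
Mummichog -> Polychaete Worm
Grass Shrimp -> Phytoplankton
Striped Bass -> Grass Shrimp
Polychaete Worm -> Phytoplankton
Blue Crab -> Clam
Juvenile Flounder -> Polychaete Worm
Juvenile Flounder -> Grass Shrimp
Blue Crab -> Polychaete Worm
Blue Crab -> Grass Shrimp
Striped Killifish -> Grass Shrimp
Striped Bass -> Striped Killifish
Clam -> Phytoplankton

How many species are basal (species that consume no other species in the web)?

Basal species (no prey listed): Phytoplankton, Detritus, Eelgrass.
Count: 3.

3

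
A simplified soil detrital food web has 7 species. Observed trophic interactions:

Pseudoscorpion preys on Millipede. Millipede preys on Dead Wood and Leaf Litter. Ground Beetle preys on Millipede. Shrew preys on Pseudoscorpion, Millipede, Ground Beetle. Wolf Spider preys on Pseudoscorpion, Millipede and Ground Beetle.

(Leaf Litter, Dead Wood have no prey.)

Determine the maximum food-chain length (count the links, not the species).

One longest chain: Leaf Litter → Millipede → Pseudoscorpion → Wolf Spider.
It has 4 species and 3 links.

3 links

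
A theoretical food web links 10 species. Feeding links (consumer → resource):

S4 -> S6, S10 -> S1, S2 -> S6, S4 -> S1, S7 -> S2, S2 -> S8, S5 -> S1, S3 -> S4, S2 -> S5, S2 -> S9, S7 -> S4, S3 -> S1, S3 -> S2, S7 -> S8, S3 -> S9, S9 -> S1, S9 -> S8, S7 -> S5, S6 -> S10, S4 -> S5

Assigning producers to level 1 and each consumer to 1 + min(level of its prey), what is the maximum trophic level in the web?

3

Producers (level 1): S1, S8.
Following each consumer down to its lowest-level prey: S1 → S10 → S6 (levels 1 through 3).
All prey of S6 (S10 2) are at level 2 or above, so S6 is at level 1 + 2 = 3.
Every consumer has at least one prey at level 2 or below, so none exceeds level 3.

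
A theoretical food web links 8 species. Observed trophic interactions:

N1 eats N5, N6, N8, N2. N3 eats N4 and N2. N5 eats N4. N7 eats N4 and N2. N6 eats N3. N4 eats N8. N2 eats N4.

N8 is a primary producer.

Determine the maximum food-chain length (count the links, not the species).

5 links

One longest chain: N8 → N4 → N2 → N3 → N6 → N1.
It has 6 species and 5 links.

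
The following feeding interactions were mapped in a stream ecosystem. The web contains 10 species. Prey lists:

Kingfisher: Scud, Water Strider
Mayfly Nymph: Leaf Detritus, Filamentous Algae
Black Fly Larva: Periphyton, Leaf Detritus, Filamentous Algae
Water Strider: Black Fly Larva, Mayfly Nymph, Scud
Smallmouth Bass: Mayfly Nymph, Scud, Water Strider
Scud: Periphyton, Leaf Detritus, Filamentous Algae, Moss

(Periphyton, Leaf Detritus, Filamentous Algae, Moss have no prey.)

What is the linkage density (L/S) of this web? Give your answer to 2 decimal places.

There are L = 17 links among S = 10 species.
L/S = 17/10 = 1.7000 ≈ 1.70.

L/S = 1.70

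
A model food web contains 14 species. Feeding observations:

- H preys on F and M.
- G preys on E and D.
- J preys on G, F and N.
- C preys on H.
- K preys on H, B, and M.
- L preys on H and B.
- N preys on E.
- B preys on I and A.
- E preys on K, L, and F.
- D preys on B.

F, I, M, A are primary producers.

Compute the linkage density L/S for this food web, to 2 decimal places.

L/S = 1.43

There are L = 20 links among S = 14 species.
L/S = 20/14 = 1.4286 ≈ 1.43.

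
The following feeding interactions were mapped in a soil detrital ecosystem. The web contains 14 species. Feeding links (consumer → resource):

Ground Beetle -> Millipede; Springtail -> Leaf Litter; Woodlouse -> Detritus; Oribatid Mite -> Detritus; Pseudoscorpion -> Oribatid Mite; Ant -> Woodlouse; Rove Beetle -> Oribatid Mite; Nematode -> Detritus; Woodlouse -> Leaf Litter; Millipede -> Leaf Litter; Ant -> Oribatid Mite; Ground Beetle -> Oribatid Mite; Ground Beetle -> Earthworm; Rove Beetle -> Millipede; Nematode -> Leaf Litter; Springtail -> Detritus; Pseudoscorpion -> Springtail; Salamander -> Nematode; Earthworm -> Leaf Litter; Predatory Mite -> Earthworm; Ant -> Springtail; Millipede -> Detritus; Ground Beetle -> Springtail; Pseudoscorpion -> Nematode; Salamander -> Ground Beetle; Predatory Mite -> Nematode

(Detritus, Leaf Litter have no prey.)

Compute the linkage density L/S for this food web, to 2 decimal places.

L/S = 1.86

There are L = 26 links among S = 14 species.
L/S = 26/14 = 1.8571 ≈ 1.86.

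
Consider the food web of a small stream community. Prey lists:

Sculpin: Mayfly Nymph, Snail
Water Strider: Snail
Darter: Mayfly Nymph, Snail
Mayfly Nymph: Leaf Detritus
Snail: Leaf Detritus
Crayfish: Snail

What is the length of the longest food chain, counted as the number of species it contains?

One longest chain: Leaf Detritus → Mayfly Nymph → Darter.
It has 3 species and 2 links.

3 species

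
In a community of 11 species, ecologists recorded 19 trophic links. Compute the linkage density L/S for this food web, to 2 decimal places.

There are L = 19 links among S = 11 species.
L/S = 19/11 = 1.7273 ≈ 1.73.

L/S = 1.73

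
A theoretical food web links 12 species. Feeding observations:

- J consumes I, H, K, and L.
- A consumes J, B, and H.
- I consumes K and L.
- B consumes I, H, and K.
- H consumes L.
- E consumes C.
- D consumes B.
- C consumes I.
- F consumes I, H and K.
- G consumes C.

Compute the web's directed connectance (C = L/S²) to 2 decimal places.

C = 0.14

The web has S = 12 species and L = 20 feeding links.
C = L / S² = 20 / 144 = 0.1389 ≈ 0.14.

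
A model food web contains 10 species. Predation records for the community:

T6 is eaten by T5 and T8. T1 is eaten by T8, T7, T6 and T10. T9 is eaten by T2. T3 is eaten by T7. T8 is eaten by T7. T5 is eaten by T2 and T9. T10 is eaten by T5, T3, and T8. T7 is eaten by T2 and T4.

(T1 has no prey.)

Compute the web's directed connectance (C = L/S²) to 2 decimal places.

The web has S = 10 species and L = 16 feeding links.
C = L / S² = 16 / 100 = 0.1600 ≈ 0.16.

C = 0.16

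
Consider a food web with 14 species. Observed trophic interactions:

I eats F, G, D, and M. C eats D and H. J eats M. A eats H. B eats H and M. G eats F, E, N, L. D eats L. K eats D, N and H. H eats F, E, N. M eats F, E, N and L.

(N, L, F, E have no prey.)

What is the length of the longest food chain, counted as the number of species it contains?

3 species

One longest chain: N → M → J.
It has 3 species and 2 links.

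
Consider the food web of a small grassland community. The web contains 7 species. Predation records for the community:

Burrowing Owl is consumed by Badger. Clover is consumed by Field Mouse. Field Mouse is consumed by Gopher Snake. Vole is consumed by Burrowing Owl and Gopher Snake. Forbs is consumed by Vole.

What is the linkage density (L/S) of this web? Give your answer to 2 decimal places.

There are L = 6 links among S = 7 species.
L/S = 6/7 = 0.8571 ≈ 0.86.

L/S = 0.86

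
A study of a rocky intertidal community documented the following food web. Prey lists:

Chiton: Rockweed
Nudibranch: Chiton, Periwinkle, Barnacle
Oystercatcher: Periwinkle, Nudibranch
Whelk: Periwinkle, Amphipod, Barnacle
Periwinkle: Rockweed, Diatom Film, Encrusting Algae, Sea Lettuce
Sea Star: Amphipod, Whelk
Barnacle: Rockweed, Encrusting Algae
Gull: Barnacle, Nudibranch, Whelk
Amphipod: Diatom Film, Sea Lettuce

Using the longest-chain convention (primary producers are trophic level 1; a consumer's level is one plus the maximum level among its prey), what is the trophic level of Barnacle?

Trophic level 2

Rockweed is a producer → level 1.
Barnacle eats Rockweed (level 1); other prey at levels: Encrusting Algae 1 → level 2.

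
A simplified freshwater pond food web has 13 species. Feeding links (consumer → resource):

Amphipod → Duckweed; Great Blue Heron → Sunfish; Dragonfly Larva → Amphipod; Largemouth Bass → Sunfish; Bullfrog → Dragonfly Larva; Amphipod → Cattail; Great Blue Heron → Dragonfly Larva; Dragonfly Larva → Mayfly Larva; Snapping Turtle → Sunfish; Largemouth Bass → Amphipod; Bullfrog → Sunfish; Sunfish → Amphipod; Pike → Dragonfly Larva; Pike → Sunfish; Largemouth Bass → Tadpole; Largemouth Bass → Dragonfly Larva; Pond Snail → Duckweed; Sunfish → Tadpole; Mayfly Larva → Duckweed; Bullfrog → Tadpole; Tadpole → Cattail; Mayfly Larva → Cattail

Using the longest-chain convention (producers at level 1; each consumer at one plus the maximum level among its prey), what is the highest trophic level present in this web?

4

Producers (level 1): Cattail, Duckweed.
Cattail → Tadpole → Sunfish → Great Blue Heron gives Great Blue Heron level 4.
No species has a prey at level 4, so no species reaches level 5.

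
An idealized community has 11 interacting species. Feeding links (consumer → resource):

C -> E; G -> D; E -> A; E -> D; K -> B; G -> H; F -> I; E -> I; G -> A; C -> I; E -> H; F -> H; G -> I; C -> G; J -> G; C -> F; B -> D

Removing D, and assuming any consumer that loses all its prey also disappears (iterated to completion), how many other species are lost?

Remove D.
Round 1: B (all prey gone) → extinct.
Round 2: K (all prey gone) → extinct.
No further losses. Total secondary extinctions: 2.

2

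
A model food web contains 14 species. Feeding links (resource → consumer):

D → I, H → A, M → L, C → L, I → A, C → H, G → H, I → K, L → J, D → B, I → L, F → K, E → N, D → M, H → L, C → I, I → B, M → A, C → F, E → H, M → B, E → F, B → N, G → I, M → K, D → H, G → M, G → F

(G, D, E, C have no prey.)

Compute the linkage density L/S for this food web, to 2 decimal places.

There are L = 28 links among S = 14 species.
L/S = 28/14 = 2.0000 ≈ 2.00.

L/S = 2.00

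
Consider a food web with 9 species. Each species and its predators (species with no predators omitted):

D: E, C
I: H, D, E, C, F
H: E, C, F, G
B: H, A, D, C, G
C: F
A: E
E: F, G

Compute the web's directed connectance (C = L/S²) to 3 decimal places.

C = 0.247

The web has S = 9 species and L = 20 feeding links.
C = L / S² = 20 / 81 = 0.2469 ≈ 0.247.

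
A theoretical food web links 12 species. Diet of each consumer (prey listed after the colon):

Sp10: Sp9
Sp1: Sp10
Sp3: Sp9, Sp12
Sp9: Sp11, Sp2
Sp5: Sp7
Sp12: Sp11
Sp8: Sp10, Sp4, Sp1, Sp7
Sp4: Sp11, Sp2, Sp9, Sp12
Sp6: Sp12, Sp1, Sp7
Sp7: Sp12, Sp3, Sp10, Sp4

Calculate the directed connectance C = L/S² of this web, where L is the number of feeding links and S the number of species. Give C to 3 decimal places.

C = 0.160

The web has S = 12 species and L = 23 feeding links.
C = L / S² = 23 / 144 = 0.1597 ≈ 0.160.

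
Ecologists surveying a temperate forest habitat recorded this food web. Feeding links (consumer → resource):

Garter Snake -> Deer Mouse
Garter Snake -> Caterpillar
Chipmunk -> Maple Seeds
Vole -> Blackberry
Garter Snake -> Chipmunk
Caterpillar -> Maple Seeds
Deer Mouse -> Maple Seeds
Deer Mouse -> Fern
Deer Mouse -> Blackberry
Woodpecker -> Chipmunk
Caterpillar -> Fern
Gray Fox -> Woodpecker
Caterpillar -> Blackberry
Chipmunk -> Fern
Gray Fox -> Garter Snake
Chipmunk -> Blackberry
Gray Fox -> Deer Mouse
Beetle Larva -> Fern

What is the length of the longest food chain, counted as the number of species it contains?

One longest chain: Fern → Chipmunk → Woodpecker → Gray Fox.
It has 4 species and 3 links.

4 species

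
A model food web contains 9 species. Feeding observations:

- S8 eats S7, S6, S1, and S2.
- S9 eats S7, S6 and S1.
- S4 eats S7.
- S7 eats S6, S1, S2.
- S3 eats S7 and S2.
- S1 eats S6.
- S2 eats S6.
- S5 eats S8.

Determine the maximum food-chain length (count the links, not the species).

One longest chain: S6 → S1 → S7 → S8 → S5.
It has 5 species and 4 links.

4 links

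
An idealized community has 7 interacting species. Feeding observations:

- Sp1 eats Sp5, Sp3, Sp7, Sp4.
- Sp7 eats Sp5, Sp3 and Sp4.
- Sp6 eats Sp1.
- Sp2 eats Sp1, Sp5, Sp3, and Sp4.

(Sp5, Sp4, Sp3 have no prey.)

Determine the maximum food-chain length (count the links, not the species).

One longest chain: Sp5 → Sp7 → Sp1 → Sp6.
It has 4 species and 3 links.

3 links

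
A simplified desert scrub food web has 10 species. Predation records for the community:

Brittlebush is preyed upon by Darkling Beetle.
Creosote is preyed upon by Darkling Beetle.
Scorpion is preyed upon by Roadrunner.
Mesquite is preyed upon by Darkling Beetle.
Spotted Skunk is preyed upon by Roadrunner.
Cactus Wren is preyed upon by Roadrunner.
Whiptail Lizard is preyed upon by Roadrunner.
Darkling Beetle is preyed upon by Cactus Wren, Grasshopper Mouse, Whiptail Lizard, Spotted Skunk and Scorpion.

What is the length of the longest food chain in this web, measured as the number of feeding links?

3 links

One longest chain: Brittlebush → Darkling Beetle → Spotted Skunk → Roadrunner.
It has 4 species and 3 links.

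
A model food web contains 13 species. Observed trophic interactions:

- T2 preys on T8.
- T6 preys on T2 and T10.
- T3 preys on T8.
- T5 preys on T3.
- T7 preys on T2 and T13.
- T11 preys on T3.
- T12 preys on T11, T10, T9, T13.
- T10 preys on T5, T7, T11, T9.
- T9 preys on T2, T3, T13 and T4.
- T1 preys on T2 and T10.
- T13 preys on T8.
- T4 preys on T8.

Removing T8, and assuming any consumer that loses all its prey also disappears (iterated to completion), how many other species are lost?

Remove T8.
Round 1: T2 (all prey gone), T13 (all prey gone), T3 (all prey gone), T4 (all prey gone) → extinct.
Round 2: T9 (all prey gone), T11 (all prey gone), T5 (all prey gone), T7 (all prey gone) → extinct.
Round 3: T10 (all prey gone) → extinct.
Round 4: T1 (all prey gone), T6 (all prey gone), T12 (all prey gone) → extinct.
No further losses. Total secondary extinctions: 12.

12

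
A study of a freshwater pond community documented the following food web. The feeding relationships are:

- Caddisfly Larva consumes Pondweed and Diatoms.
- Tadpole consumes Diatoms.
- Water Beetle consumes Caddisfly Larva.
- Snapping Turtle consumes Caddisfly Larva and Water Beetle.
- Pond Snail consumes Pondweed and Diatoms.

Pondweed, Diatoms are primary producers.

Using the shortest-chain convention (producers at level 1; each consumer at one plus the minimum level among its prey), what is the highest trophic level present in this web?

Producers (level 1): Pondweed, Diatoms.
Following each consumer down to its lowest-level prey: Pondweed → Caddisfly Larva → Water Beetle (levels 1 through 3).
All prey of Water Beetle (Caddisfly Larva 2) are at level 2 or above, so Water Beetle is at level 1 + 2 = 3.
Every consumer has at least one prey at level 2 or below, so none exceeds level 3.

3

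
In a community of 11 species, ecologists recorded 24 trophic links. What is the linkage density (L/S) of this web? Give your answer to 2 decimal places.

L/S = 2.18

There are L = 24 links among S = 11 species.
L/S = 24/11 = 2.1818 ≈ 2.18.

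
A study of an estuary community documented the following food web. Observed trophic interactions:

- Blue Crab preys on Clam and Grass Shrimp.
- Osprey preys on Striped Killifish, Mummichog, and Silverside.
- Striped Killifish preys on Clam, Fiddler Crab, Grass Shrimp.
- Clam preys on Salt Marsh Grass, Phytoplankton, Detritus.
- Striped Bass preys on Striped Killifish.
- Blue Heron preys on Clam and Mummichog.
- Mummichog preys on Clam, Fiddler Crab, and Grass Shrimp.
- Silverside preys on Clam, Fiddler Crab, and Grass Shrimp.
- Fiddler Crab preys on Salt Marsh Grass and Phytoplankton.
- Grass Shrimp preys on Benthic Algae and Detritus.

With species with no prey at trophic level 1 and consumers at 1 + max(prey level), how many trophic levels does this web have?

Basal resources (level 1): Salt Marsh Grass, Detritus, Benthic Algae, Phytoplankton.
Salt Marsh Grass → Clam → Striped Killifish → Striped Bass gives Striped Bass level 4.
No species has a prey at level 4, so no species reaches level 5.

4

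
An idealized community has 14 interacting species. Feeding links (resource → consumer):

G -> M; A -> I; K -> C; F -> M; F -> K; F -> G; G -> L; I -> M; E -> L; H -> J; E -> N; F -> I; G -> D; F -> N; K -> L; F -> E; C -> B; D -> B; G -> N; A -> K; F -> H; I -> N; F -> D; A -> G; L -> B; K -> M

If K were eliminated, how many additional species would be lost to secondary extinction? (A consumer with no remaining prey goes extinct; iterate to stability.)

1

Remove K.
Round 1: C (all prey gone) → extinct.
No further losses. Total secondary extinctions: 1.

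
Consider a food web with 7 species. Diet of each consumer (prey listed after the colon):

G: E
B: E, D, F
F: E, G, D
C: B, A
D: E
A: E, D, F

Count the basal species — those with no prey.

1

Basal species (no prey listed): E.
Count: 1.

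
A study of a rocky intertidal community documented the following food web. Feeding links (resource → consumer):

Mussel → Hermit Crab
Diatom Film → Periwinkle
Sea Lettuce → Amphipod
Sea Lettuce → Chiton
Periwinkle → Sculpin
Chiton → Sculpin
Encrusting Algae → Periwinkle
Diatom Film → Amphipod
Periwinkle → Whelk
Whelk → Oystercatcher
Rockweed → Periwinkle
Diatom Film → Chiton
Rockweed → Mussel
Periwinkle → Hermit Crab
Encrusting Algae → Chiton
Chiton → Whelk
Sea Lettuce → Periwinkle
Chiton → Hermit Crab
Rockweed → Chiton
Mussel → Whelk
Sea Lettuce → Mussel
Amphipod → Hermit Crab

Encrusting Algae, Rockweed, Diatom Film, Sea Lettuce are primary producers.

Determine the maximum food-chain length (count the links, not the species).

One longest chain: Encrusting Algae → Chiton → Whelk → Oystercatcher.
It has 4 species and 3 links.

3 links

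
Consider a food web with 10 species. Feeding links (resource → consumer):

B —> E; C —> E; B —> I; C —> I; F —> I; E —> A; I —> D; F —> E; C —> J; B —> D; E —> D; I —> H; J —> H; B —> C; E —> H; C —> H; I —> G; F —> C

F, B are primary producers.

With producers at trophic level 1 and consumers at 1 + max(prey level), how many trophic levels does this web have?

Producers (level 1): F, B.
F → C → E → A gives A level 4.
No species has a prey at level 4, so no species reaches level 5.

4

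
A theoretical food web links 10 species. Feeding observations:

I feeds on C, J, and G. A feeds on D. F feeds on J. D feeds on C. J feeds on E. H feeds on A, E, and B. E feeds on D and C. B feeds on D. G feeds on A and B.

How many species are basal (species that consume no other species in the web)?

Basal species (no prey listed): C.
Count: 1.

1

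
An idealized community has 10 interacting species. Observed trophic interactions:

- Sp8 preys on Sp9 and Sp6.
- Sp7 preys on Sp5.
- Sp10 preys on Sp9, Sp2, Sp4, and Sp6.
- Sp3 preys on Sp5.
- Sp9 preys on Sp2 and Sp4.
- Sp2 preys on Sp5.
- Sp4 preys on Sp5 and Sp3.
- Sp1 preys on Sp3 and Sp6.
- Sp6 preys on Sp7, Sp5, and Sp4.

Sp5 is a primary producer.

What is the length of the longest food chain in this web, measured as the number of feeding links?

4 links

One longest chain: Sp5 → Sp3 → Sp4 → Sp9 → Sp10.
It has 5 species and 4 links.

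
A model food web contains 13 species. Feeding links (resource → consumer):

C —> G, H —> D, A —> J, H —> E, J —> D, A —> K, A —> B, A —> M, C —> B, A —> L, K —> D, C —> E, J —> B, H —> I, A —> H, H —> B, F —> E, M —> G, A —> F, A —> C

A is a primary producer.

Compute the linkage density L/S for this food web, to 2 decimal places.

There are L = 20 links among S = 13 species.
L/S = 20/13 = 1.5385 ≈ 1.54.

L/S = 1.54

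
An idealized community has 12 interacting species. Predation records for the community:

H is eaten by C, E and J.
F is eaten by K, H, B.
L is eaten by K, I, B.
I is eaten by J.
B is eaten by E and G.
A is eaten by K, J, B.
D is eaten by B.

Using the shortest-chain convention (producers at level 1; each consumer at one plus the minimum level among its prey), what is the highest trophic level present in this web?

Producers (level 1): A, F, L, D.
Following each consumer down to its lowest-level prey: A → B → G (levels 1 through 3).
All prey of G (B 2) are at level 2 or above, so G is at level 1 + 2 = 3.
Every consumer has at least one prey at level 2 or below, so none exceeds level 3.

3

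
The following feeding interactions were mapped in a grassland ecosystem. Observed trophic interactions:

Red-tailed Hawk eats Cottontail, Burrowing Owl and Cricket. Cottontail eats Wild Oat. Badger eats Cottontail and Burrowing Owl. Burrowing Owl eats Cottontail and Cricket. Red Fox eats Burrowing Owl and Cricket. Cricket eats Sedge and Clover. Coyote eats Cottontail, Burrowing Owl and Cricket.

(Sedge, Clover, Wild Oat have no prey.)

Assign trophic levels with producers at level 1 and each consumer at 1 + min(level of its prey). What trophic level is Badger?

Trophic level 3

Wild Oat is a producer → level 1.
Cottontail eats Wild Oat → level 2.
Badger eats Cottontail → level 3.
No prey of Badger is below level 2, so 3 is the minimum.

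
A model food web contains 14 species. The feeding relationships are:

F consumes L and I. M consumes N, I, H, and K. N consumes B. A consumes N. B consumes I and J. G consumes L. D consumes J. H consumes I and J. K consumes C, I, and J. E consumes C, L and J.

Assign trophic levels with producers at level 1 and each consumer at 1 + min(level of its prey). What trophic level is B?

J is a producer → level 1.
B eats J → level 2.

Trophic level 2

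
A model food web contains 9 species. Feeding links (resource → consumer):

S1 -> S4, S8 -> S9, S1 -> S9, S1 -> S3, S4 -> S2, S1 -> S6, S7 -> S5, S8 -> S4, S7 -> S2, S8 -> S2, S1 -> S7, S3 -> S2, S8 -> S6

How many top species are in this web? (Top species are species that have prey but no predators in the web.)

Top species (has prey, but nothing eats it): S9, S6, S2, S5.
Count: 4.

4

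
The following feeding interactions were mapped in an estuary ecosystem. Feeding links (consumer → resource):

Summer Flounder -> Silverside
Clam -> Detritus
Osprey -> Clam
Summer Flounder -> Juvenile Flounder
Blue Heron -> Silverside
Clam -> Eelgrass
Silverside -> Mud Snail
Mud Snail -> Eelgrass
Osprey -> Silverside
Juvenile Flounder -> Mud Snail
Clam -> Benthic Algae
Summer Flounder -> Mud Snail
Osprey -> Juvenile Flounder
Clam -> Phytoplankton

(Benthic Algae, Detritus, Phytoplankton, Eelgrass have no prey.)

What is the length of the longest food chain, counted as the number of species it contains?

One longest chain: Eelgrass → Mud Snail → Silverside → Summer Flounder.
It has 4 species and 3 links.

4 species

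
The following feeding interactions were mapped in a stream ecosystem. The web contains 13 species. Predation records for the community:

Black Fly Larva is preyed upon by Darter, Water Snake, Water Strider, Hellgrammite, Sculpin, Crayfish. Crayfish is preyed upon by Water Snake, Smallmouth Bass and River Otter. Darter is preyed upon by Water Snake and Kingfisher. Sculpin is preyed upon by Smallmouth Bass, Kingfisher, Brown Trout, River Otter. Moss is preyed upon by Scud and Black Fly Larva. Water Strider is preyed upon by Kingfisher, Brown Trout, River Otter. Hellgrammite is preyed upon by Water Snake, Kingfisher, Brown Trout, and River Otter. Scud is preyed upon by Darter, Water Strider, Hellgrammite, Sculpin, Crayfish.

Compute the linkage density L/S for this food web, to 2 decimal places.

L/S = 2.23

There are L = 29 links among S = 13 species.
L/S = 29/13 = 2.2308 ≈ 2.23.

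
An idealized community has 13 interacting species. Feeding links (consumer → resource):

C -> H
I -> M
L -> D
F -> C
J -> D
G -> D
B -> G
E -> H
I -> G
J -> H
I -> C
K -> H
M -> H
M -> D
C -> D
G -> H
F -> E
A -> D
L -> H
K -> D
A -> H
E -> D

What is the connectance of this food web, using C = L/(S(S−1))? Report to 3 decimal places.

C = 0.141

The web has S = 13 species and L = 22 feeding links.
C = L / (S(S−1)) = 22 / 156 = 0.1410 ≈ 0.141.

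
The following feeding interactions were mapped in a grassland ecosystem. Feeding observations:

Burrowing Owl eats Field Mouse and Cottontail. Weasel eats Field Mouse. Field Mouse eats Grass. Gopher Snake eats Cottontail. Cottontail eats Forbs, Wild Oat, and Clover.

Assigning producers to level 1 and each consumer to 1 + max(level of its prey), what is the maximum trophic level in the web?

Producers (level 1): Clover, Wild Oat, Grass, Forbs.
Clover → Cottontail → Gopher Snake gives Gopher Snake level 3.
No species has a prey at level 3, so no species reaches level 4.

3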